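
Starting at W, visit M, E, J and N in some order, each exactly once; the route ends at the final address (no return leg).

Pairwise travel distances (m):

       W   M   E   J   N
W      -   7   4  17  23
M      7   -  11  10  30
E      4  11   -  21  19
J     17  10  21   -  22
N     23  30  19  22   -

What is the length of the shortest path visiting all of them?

There are 4! = 24 possible orderings.
W - M - E - J - N: 7+11+21+22 = 61
W - M - E - N - J: 7+11+19+22 = 59
W - M - J - E - N: 7+10+21+19 = 57
W - M - J - N - E: 7+10+22+19 = 58
W - M - N - E - J: 7+30+19+21 = 77
W - M - N - J - E: 7+30+22+21 = 80
W - E - M - J - N: 4+11+10+22 = 47
W - E - M - N - J: 4+11+30+22 = 67
W - E - J - M - N: 4+21+10+30 = 65
W - E - J - N - M: 4+21+22+30 = 77
W - E - N - M - J: 4+19+30+10 = 63
W - E - N - J - M: 4+19+22+10 = 55
W - J - M - E - N: 17+10+11+19 = 57
W - J - M - N - E: 17+10+30+19 = 76
… (10 more)
The minimum is 47.
One shortest path: W → E → M → J → N.

Shortest open route: 47 m.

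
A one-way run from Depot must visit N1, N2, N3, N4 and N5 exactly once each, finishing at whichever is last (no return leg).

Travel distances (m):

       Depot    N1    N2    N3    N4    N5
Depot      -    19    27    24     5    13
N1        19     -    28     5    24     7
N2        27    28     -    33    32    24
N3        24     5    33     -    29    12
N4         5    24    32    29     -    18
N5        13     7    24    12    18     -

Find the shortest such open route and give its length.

Minimum one-way distance = 68 m.

There are 5! = 120 possible orderings.
Depot - N1 - N2 - N3 - N4 - N5: 19+28+33+29+18 = 127
Depot - N1 - N2 - N3 - N5 - N4: 19+28+33+12+18 = 110
Depot - N1 - N2 - N4 - N3 - N5: 19+28+32+29+12 = 120
Depot - N1 - N2 - N4 - N5 - N3: 19+28+32+18+12 = 109
Depot - N1 - N2 - N5 - N3 - N4: 19+28+24+12+29 = 112
Depot - N1 - N2 - N5 - N4 - N3: 19+28+24+18+29 = 118
Depot - N1 - N3 - N2 - N4 - N5: 19+5+33+32+18 = 107
Depot - N1 - N3 - N2 - N5 - N4: 19+5+33+24+18 = 99
Depot - N1 - N3 - N4 - N2 - N5: 19+5+29+32+24 = 109
Depot - N1 - N3 - N4 - N5 - N2: 19+5+29+18+24 = 95
Depot - N1 - N3 - N5 - N2 - N4: 19+5+12+24+32 = 92
Depot - N1 - N3 - N5 - N4 - N2: 19+5+12+18+32 = 86
Depot - N1 - N4 - N2 - N3 - N5: 19+24+32+33+12 = 120
Depot - N1 - N4 - N2 - N5 - N3: 19+24+32+24+12 = 111
… (106 more)
Depot - N4 - N5 - N1 - N3 - N2: 5+18+7+5+33 = 68  ← best
The minimum is 68.
One shortest path: Depot → N4 → N5 → N1 → N3 → N2.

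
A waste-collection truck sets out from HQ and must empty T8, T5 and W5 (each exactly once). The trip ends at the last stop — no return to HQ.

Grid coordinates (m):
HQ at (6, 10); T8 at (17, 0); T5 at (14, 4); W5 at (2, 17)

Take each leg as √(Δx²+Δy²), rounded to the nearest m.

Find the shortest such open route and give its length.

Minimum one-way distance = 31 m.

There are 3! = 6 possible orderings.
HQ → T8 → T5 → W5: 15+5+18 = 38
HQ → T8 → W5 → T5: 15+23+18 = 56
HQ → T5 → T8 → W5: 10+5+23 = 38
HQ → T5 → W5 → T8: 10+18+23 = 51
HQ → W5 → T8 → T5: 8+23+5 = 36
HQ → W5 → T5 → T8: 8+18+5 = 31
The minimum is 31.
One shortest path: HQ → W5 → T5 → T8.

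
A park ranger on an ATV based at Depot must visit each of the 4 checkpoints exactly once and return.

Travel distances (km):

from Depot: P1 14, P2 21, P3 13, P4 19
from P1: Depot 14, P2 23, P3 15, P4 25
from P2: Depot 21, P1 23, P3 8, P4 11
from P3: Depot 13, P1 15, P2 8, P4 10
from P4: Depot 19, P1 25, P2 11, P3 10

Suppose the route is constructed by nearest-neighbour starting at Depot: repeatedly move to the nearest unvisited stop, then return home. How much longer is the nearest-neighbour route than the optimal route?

Excess over optimum: 4 km.

From Depot: P3=13, P1=14, P4=19, P2=21 → choose P3 (13).
From P3: P2=8, P4=10, P1=15 → choose P2 (8).
From P2: P4=11, P1=23 → choose P4 (11).
From P4: P1=25 → choose P1 (25).
NN route Depot → P3 → P2 → P4 → P1 → Depot costs 71.
Optimal: Depot → P1 → P3 → P2 → P4 → Depot costs 67 (by enumerating all 12 distinct tours).
Excess = 71 − 67 = 4.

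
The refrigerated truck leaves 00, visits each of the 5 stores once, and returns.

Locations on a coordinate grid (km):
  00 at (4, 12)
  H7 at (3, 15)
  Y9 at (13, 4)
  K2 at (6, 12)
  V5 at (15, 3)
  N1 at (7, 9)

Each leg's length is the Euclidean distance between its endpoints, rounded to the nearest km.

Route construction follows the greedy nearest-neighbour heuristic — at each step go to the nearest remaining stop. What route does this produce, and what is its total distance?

00 → [K2:2 / H7:3 / N1:4 / Y9:12 / V5:14] → K2 (2)
K2 → [N1:3 / H7:4 / Y9:11 / V5:13] → N1 (3)
N1 → [H7:7 / Y9:8 / V5:10] → H7 (7)
H7 → [Y9:15 / V5:17] → Y9 (15)
Y9 → [V5:2] → V5 (2)
Return V5→00: 14.
Total = 2 + 3 + 7 + 15 + 2 + 14 = 43.

Nearest-neighbour total = 43 km; route 00 → K2 → N1 → H7 → Y9 → V5 → 00.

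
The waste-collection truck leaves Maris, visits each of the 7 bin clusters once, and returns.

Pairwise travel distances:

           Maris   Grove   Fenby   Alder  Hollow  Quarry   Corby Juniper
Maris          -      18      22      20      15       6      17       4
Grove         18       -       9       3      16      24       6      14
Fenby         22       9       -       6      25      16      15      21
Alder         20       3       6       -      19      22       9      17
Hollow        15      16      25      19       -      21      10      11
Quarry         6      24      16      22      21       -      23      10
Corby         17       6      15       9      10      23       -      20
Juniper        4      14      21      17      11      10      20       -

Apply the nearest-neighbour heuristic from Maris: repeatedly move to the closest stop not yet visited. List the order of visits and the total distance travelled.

From Maris: distances to unvisited — Juniper=4, Quarry=6, Hollow=15, Corby=17, Grove=18, Alder=20, Fenby=22. Nearest is Juniper (4).
From Juniper: distances to unvisited — Quarry=10, Hollow=11, Grove=14, Alder=17, Corby=20, Fenby=21. Nearest is Quarry (10).
From Quarry: distances to unvisited — Fenby=16, Hollow=21, Alder=22, Corby=23, Grove=24. Nearest is Fenby (16).
From Fenby: distances to unvisited — Alder=6, Grove=9, Corby=15, Hollow=25. Nearest is Alder (6).
From Alder: distances to unvisited — Grove=3, Corby=9, Hollow=19. Nearest is Grove (3).
From Grove: distances to unvisited — Corby=6, Hollow=16. Nearest is Corby (6).
From Corby: distances to unvisited — Hollow=10. Nearest is Hollow (10).
Return Hollow→Maris: 15.
Total = 4 + 10 + 16 + 6 + 3 + 6 + 10 + 15 = 70.

70 along Maris → Juniper → Quarry → Fenby → Alder → Grove → Corby → Hollow → Maris.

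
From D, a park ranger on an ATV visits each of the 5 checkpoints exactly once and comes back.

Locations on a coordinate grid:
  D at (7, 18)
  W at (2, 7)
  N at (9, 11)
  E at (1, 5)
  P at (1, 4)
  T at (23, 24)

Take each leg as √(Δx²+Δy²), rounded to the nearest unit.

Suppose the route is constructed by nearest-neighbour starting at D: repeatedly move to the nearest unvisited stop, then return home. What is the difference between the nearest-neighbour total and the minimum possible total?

3 longer than the optimal tour.

From D: N=7, W=12, E=14, P=15, T=17 → choose N (7).
From N: W=8, E=10, P=11, T=19 → choose W (8).
From W: E=2, P=3, T=27 → choose E (2).
From E: P=1, T=29 → choose P (1).
From P: T=30 → choose T (30).
NN route D → N → W → E → P → T → D costs 65.
Optimal: D → W → E → P → N → T → D costs 62 (by enumerating all 60 distinct tours).
Excess = 65 − 62 = 3.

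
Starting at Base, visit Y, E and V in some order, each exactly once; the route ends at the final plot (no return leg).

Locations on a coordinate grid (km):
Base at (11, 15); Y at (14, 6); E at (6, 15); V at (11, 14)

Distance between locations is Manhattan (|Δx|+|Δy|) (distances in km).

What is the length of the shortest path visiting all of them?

Minimum one-way distance = 22 km.

There are 3! = 6 possible orderings.
Base→Y→E→V: 12+17+6 = 35
Base→Y→V→E: 12+11+6 = 29
Base→E→Y→V: 5+17+11 = 33
Base→E→V→Y: 5+6+11 = 22
Base→V→Y→E: 1+11+17 = 29
Base→V→E→Y: 1+6+17 = 24
The minimum is 22.
One shortest path: Base → E → V → Y.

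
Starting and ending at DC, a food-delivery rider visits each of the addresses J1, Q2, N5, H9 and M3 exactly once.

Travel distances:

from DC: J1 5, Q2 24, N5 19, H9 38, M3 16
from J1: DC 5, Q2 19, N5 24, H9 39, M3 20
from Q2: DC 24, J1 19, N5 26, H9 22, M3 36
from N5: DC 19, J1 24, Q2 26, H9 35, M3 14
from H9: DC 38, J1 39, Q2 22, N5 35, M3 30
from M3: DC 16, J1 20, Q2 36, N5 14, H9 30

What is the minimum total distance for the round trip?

Minimum total distance: 109.

There are 60 distinct closed tours to check (reversals are equivalent).
DC → J1 → Q2 → N5 → H9 → M3 → DC: 5+19+26+35+30+16 = 131
DC → J1 → Q2 → N5 → M3 → H9 → DC: 5+19+26+14+30+38 = 132
DC → J1 → Q2 → H9 → N5 → M3 → DC: 5+19+22+35+14+16 = 111
DC → J1 → Q2 → H9 → M3 → N5 → DC: 5+19+22+30+14+19 = 109
DC → J1 → Q2 → M3 → N5 → H9 → DC: 5+19+36+14+35+38 = 147
DC → J1 → Q2 → M3 → H9 → N5 → DC: 5+19+36+30+35+19 = 144
DC → J1 → N5 → Q2 → H9 → M3 → DC: 5+24+26+22+30+16 = 123
DC → J1 → N5 → Q2 → M3 → H9 → DC: 5+24+26+36+30+38 = 159
DC → J1 → N5 → H9 → Q2 → M3 → DC: 5+24+35+22+36+16 = 138
DC → J1 → N5 → H9 → M3 → Q2 → DC: 5+24+35+30+36+24 = 154
DC → J1 → N5 → M3 → Q2 → H9 → DC: 5+24+14+36+22+38 = 139
DC → J1 → N5 → M3 → H9 → Q2 → DC: 5+24+14+30+22+24 = 119
DC → J1 → H9 → Q2 → N5 → M3 → DC: 5+39+22+26+14+16 = 122
DC → J1 → H9 → Q2 → M3 → N5 → DC: 5+39+22+36+14+19 = 135
… (46 more)
The minimum is 109.
One optimal route: DC → J1 → Q2 → H9 → M3 → N5 → DC (or its reverse).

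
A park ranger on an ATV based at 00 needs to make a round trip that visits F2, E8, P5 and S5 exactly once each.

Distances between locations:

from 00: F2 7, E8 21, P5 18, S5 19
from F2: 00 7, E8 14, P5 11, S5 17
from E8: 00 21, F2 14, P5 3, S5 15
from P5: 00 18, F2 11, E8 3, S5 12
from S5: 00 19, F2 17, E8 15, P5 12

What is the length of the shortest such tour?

00→F2→E8→P5→S5→00: 7+14+3+12+19 = 55
00→F2→E8→S5→P5→00: 7+14+15+12+18 = 66
00→F2→P5→E8→S5→00: 7+11+3+15+19 = 55
00→F2→P5→S5→E8→00: 7+11+12+15+21 = 66
00→F2→S5→E8→P5→00: 7+17+15+3+18 = 60
00→F2→S5→P5→E8→00: 7+17+12+3+21 = 60
00→E8→F2→P5→S5→00: 21+14+11+12+19 = 77
00→E8→F2→S5→P5→00: 21+14+17+12+18 = 82
00→E8→P5→F2→S5→00: 21+3+11+17+19 = 71
00→E8→S5→F2→P5→00: 21+15+17+11+18 = 82
00→P5→F2→E8→S5→00: 18+11+14+15+19 = 77
00→P5→E8→F2→S5→00: 18+3+14+17+19 = 71
The minimum is 55.
One optimal route: 00 → F2 → E8 → P5 → S5 → 00 (or its reverse).

55 — the shortest possible round trip.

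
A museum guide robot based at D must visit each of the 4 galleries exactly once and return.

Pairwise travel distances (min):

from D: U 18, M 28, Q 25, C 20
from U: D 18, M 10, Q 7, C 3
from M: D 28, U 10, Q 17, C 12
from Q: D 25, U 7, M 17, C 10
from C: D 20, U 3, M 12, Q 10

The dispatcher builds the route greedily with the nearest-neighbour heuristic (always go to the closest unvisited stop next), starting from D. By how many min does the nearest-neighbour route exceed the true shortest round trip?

2 min longer than the optimal tour.

D: U=18, C=20, Q=25, M=28 ⇒ U
U: C=3, Q=7, M=10 ⇒ C
C: Q=10, M=12 ⇒ Q
Q: M=17 ⇒ M
NN route D → U → C → Q → M → D costs 76.
Optimal: D → U → Q → M → C → D costs 74 (by enumerating all 12 distinct tours).
Excess = 76 − 74 = 2.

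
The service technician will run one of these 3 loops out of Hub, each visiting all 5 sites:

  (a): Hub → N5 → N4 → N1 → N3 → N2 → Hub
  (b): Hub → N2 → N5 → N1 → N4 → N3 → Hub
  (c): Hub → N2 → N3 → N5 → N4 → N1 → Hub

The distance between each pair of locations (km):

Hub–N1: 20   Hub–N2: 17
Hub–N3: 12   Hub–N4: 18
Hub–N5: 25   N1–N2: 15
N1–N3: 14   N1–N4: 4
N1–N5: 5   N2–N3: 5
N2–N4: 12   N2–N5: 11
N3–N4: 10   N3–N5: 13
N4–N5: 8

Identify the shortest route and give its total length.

59 km — (b) is the shortest.

(a): 25 + 8 + 4 + 14 + 5 + 17 = 73
(b): 17 + 11 + 5 + 4 + 10 + 12 = 59
(c): 17 + 5 + 13 + 8 + 4 + 20 = 67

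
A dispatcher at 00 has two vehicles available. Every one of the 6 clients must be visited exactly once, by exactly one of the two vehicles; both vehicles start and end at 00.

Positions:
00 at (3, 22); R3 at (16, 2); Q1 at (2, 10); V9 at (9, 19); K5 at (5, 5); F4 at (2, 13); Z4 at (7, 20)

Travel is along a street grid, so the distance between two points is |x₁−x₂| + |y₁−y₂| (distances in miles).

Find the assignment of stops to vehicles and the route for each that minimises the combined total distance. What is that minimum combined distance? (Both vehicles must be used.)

Minimum combined distance: 80 miles.

There are 2^5 − 1 = 31 ways to divide the 6 stops into two non-empty groups. For each, the best each vehicle can do is its own shortest tour through its group:
  {R3} + {Q1, V9, K5, F4, Z4}: 66 + 48 = 114
  {Q1} + {R3, V9, K5, F4, Z4}: 26 + 68 = 94
  {R3, Q1} + {V9, K5, F4, Z4}: 68 + 48 = 116
  {V9} + {R3, Q1, K5, F4, Z4}: 18 + 68 = 86
  {R3, V9} + {Q1, K5, F4, Z4}: 66 + 44 = 110
  {Q1, V9} + {R3, K5, F4, Z4}: 38 + 68 = 106
  … (31 splits in total)
  {R3, Q1, V9, K5, F4} + {Z4}: 68 + 12 = 80  ← best
Best: vehicle 1 00 → V9 → R3 → K5 → Q1 → F4 → 00 = 68; vehicle 2 00 → Z4 → 00 = 12; combined 80.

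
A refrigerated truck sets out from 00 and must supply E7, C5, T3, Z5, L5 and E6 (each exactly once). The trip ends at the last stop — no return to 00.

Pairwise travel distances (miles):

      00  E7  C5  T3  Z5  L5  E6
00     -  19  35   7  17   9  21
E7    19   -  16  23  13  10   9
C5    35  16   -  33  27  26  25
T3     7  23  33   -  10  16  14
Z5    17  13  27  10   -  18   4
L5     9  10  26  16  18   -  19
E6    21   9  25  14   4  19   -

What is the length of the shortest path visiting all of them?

There are 6! = 720 possible orderings.
00→E7→C5→T3→Z5→L5→E6: 19+16+33+10+18+19 = 115
00→E7→C5→T3→Z5→E6→L5: 19+16+33+10+4+19 = 101
00→E7→C5→T3→L5→Z5→E6: 19+16+33+16+18+4 = 106
00→E7→C5→T3→L5→E6→Z5: 19+16+33+16+19+4 = 107
00→E7→C5→T3→E6→Z5→L5: 19+16+33+14+4+18 = 104
00→E7→C5→T3→E6→L5→Z5: 19+16+33+14+19+18 = 119
00→E7→C5→Z5→T3→L5→E6: 19+16+27+10+16+19 = 107
00→E7→C5→Z5→T3→E6→L5: 19+16+27+10+14+19 = 105
… (712 more)
00→L5→T3→Z5→E6→E7→C5: 9+16+10+4+9+16 = 64  ← best
The minimum is 64.
One shortest path: 00 → L5 → T3 → Z5 → E6 → E7 → C5.

Minimum one-way distance = 64 miles.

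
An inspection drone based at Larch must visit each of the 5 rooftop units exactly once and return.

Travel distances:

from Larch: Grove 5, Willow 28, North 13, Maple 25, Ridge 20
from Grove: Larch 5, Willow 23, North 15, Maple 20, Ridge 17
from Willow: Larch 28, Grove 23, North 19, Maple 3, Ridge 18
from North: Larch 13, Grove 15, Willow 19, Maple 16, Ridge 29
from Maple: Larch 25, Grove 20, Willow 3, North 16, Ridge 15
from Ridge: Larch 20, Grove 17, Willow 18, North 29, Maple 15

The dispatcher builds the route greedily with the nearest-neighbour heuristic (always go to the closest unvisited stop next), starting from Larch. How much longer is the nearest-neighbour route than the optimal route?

Excess over optimum: 5.

Larch: Grove=5, North=13, Ridge=20, Maple=25, Willow=28 ⇒ Grove
Grove: North=15, Ridge=17, Maple=20, Willow=23 ⇒ North
North: Maple=16, Willow=19, Ridge=29 ⇒ Maple
Maple: Willow=3, Ridge=15 ⇒ Willow
Willow: Ridge=18 ⇒ Ridge
NN route Larch → Grove → North → Maple → Willow → Ridge → Larch costs 77.
Optimal: Larch → Grove → Ridge → Willow → Maple → North → Larch costs 72 (by enumerating all 60 distinct tours).
Excess = 77 − 72 = 5.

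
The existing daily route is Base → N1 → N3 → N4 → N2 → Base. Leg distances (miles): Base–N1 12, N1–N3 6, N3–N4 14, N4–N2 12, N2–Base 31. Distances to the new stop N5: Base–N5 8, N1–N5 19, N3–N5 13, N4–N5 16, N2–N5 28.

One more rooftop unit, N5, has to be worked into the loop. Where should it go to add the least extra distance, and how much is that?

Minimum extra distance: 5 miles, inserting N5 between N2 and Base.

Insertion cost between consecutive stops i–j is d(i,N5) + d(N5,j) − d(i,j):
  between Base and N1: 8 + 19 − 12 = 15
  between N1 and N3: 19 + 13 − 6 = 26
  between N3 and N4: 13 + 16 − 14 = 15
  between N4 and N2: 16 + 28 − 12 = 32
  between N2 and Base: 28 + 8 − 31 = 5
Cheapest insertion is between N2 and Base, adding 5.
New total = 75 + 5 = 80.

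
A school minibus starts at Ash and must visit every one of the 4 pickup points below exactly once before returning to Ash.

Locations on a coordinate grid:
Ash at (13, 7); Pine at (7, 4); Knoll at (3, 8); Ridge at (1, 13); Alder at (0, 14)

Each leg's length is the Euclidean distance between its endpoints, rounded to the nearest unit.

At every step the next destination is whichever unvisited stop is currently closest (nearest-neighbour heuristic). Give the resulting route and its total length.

34 along Ash → Pine → Knoll → Ridge → Alder → Ash.

From Ash: distances to unvisited — Pine=7, Knoll=10, Ridge=13, Alder=15. Nearest is Pine (7).
From Pine: distances to unvisited — Knoll=6, Ridge=11, Alder=12. Nearest is Knoll (6).
From Knoll: distances to unvisited — Ridge=5, Alder=7. Nearest is Ridge (5).
From Ridge: distances to unvisited — Alder=1. Nearest is Alder (1).
Return Alder→Ash: 15.
Total = 7 + 6 + 5 + 1 + 15 = 34.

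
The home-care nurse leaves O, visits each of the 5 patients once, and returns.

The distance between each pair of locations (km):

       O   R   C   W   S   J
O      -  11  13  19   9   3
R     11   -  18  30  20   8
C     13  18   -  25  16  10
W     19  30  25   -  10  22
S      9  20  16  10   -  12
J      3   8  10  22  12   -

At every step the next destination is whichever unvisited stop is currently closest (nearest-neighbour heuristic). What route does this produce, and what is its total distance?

Nearest-neighbour total = 74 km; route O → J → R → C → S → W → O.

From O: distances to unvisited — J=3, S=9, R=11, C=13, W=19. Nearest is J (3).
From J: distances to unvisited — R=8, C=10, S=12, W=22. Nearest is R (8).
From R: distances to unvisited — C=18, S=20, W=30. Nearest is C (18).
From C: distances to unvisited — S=16, W=25. Nearest is S (16).
From S: distances to unvisited — W=10. Nearest is W (10).
Return W→O: 19.
Total = 3 + 8 + 18 + 16 + 10 + 19 = 74.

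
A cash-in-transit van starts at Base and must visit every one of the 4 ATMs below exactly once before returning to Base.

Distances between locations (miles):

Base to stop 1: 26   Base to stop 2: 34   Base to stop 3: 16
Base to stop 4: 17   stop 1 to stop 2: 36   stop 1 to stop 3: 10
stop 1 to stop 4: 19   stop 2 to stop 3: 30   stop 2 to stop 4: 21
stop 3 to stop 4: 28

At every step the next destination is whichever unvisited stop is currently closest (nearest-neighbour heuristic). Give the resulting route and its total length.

100 miles along Base → stop 3 → stop 1 → stop 4 → stop 2 → Base.

From Base: distances to unvisited — stop 3=16, stop 4=17, stop 1=26, stop 2=34. Nearest is stop 3 (16).
From stop 3: distances to unvisited — stop 1=10, stop 4=28, stop 2=30. Nearest is stop 1 (10).
From stop 1: distances to unvisited — stop 4=19, stop 2=36. Nearest is stop 4 (19).
From stop 4: distances to unvisited — stop 2=21. Nearest is stop 2 (21).
Return stop 2→Base: 34.
Total = 16 + 10 + 19 + 21 + 34 = 100.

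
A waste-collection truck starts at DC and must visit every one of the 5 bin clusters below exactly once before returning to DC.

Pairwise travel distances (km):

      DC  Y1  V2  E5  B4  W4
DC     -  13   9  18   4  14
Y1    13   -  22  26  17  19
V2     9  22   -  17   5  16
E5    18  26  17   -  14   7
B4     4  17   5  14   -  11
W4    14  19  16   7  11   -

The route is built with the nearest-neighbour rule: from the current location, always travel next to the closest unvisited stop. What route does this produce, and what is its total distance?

71 km along DC → B4 → V2 → W4 → E5 → Y1 → DC.

At DC the remaining stops are B4 4, V2 9, Y1 13, W4 14, E5 18; go to B4.
At B4 the remaining stops are V2 5, W4 11, E5 14, Y1 17; go to V2.
At V2 the remaining stops are W4 16, E5 17, Y1 22; go to W4.
At W4 the remaining stops are E5 7, Y1 19; go to E5.
At E5 the remaining stops are Y1 26; go to Y1.
Return Y1→DC: 13.
Total = 4 + 5 + 16 + 7 + 26 + 13 = 71.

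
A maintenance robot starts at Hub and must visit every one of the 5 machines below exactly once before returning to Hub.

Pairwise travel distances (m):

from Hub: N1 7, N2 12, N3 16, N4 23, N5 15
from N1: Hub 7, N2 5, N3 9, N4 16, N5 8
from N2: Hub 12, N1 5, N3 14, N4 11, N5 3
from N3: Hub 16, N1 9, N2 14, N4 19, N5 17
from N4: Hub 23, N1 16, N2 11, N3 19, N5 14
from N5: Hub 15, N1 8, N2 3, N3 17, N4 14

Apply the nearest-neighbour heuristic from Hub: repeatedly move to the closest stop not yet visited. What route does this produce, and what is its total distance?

At Hub the remaining stops are N1 7, N2 12, N5 15, N3 16, N4 23; go to N1.
At N1 the remaining stops are N2 5, N5 8, N3 9, N4 16; go to N2.
At N2 the remaining stops are N5 3, N4 11, N3 14; go to N5.
At N5 the remaining stops are N4 14, N3 17; go to N4.
At N4 the remaining stops are N3 19; go to N3.
Return N3→Hub: 16.
Total = 7 + 5 + 3 + 14 + 19 + 16 = 64.

Total distance 64 m via the nearest-neighbour route Hub → N1 → N2 → N5 → N4 → N3 → Hub.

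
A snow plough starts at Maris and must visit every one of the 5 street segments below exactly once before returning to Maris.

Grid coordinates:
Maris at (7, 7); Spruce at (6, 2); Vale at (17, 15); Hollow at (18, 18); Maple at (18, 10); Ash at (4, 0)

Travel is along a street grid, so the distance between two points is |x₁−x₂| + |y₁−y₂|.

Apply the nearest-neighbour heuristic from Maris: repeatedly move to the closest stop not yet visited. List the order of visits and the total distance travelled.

From Maris: distances to unvisited — Spruce=6, Ash=10, Maple=14, Vale=18, Hollow=22. Nearest is Spruce (6).
From Spruce: distances to unvisited — Ash=4, Maple=20, Vale=24, Hollow=28. Nearest is Ash (4).
From Ash: distances to unvisited — Maple=24, Vale=28, Hollow=32. Nearest is Maple (24).
From Maple: distances to unvisited — Vale=6, Hollow=8. Nearest is Vale (6).
From Vale: distances to unvisited — Hollow=4. Nearest is Hollow (4).
Return Hollow→Maris: 22.
Total = 6 + 4 + 24 + 6 + 4 + 22 = 66.

Nearest-neighbour total = 66; route Maris → Spruce → Ash → Maple → Vale → Hollow → Maris.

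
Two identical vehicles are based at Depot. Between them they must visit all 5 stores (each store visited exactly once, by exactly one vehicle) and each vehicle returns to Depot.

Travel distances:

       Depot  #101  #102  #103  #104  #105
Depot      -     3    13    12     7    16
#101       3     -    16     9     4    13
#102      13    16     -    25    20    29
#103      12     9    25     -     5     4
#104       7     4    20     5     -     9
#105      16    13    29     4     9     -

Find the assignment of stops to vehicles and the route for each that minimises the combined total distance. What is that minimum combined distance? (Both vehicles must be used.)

58 — the smallest possible combined total.

There are 2^4 − 1 = 15 ways to divide the 5 stops into two non-empty groups. For each, the best each vehicle can do is its own shortest tour through its group:
  {#101} + {#102, #103, #104, #105}: 6 + 58 = 64
  {#102} + {#101, #103, #104, #105}: 26 + 32 = 58
  {#101, #102} + {#103, #104, #105}: 32 + 32 = 64
  {#103} + {#101, #102, #104, #105}: 24 + 58 = 82
  {#101, #103} + {#102, #104, #105}: 24 + 58 = 82
  {#102, #103} + {#101, #104, #105}: 50 + 32 = 82
  … (15 splits in total)
Best: vehicle 1 Depot → #102 → Depot = 26; vehicle 2 Depot → #101 → #103 → #105 → #104 → Depot = 32; combined 58.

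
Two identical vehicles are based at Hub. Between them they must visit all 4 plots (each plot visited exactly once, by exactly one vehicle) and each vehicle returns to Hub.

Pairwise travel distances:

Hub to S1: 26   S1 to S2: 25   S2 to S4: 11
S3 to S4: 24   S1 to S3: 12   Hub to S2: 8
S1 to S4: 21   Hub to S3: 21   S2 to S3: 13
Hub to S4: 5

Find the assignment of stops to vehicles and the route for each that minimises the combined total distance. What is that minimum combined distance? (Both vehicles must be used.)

There are 2^3 − 1 = 7 ways to divide the 4 stops into two non-empty groups. For each, the best each vehicle can do is its own shortest tour through its group:
  {S1} + {S2, S3, S4}: 52 + 50 = 102
  {S2} + {S1, S3, S4}: 16 + 59 = 75
  {S1, S2} + {S3, S4}: 59 + 50 = 109
  {S3} + {S1, S2, S4}: 42 + 59 = 101
  {S1, S3} + {S2, S4}: 59 + 24 = 83
  {S2, S3} + {S1, S4}: 42 + 52 = 94
  … (7 splits in total)
  {S1, S2, S3} + {S4}: 59 + 10 = 69  ← best
Best: vehicle 1 Hub → S1 → S3 → S2 → Hub = 59; vehicle 2 Hub → S4 → Hub = 10; combined 69.

69 — the smallest possible combined total.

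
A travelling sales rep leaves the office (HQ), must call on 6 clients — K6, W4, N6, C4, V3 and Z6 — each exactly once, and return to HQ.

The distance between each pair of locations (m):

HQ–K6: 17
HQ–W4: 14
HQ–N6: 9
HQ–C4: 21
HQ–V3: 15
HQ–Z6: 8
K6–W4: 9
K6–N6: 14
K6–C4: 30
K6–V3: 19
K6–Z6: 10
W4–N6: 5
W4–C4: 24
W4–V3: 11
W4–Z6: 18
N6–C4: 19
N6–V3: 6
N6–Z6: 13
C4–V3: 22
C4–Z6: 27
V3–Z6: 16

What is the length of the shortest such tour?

With 6 stops there are 6!/2 = 360 distinct round trips (a route and its reverse cost the same).
HQ-K6-W4-N6-C4-V3-Z6-HQ: 17+9+5+19+22+16+8 = 96
HQ-K6-W4-N6-C4-Z6-V3-HQ: 17+9+5+19+27+16+15 = 108
HQ-K6-W4-N6-V3-C4-Z6-HQ: 17+9+5+6+22+27+8 = 94
HQ-K6-W4-N6-V3-Z6-C4-HQ: 17+9+5+6+16+27+21 = 101
HQ-K6-W4-N6-Z6-C4-V3-HQ: 17+9+5+13+27+22+15 = 108
HQ-K6-W4-N6-Z6-V3-C4-HQ: 17+9+5+13+16+22+21 = 103
HQ-K6-W4-C4-N6-V3-Z6-HQ: 17+9+24+19+6+16+8 = 99
HQ-K6-W4-C4-N6-Z6-V3-HQ: 17+9+24+19+13+16+15 = 113
… (352 more)
HQ-C4-V3-N6-W4-K6-Z6-HQ: 21+22+6+5+9+10+8 = 81  ← best
The minimum is 81.
One optimal route: HQ → C4 → V3 → N6 → W4 → K6 → Z6 → HQ (or its reverse).

Minimum total distance: 81 m.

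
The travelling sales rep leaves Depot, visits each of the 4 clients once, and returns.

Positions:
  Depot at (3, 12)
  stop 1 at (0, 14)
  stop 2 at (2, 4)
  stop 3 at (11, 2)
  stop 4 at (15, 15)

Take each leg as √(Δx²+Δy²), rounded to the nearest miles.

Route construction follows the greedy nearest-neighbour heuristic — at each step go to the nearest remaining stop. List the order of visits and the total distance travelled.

Nearest-neighbour total = 49 miles; route Depot → stop 1 → stop 2 → stop 3 → stop 4 → Depot.

Depot → [stop 1:4 / stop 2:8 / stop 4:12 / stop 3:13] → stop 1 (4)
stop 1 → [stop 2:10 / stop 4:15 / stop 3:16] → stop 2 (10)
stop 2 → [stop 3:9 / stop 4:17] → stop 3 (9)
stop 3 → [stop 4:14] → stop 4 (14)
Return stop 4→Depot: 12.
Total = 4 + 10 + 9 + 14 + 12 = 49.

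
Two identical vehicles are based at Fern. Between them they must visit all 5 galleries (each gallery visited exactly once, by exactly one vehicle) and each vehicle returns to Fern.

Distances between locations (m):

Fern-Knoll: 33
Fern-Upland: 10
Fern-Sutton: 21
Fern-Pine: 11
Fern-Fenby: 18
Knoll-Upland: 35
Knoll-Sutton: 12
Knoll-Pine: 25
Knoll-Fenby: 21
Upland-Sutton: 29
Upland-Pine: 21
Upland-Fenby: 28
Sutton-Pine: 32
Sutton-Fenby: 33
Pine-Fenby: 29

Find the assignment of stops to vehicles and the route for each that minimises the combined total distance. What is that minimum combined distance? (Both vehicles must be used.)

Minimum combined distance: 112 m.

There are 2^4 − 1 = 15 ways to divide the 5 stops into two non-empty groups. For each, the best each vehicle can do is its own shortest tour through its group:
  {Knoll} + {Upland, Sutton, Pine, Fenby}: 66 + 112 = 178
  {Upland} + {Knoll, Sutton, Pine, Fenby}: 20 + 94 = 114
  {Knoll, Upland} + {Sutton, Pine, Fenby}: 78 + 94 = 172
  {Sutton} + {Knoll, Upland, Pine, Fenby}: 42 + 95 = 137
  {Knoll, Sutton} + {Upland, Pine, Fenby}: 66 + 78 = 144
  {Upland, Sutton} + {Knoll, Pine, Fenby}: 60 + 75 = 135
  … (15 splits in total)
  {Pine} + {Knoll, Upland, Sutton, Fenby}: 22 + 90 = 112  ← best
Best: vehicle 1 Fern → Pine → Fern = 22; vehicle 2 Fern → Upland → Sutton → Knoll → Fenby → Fern = 90; combined 112.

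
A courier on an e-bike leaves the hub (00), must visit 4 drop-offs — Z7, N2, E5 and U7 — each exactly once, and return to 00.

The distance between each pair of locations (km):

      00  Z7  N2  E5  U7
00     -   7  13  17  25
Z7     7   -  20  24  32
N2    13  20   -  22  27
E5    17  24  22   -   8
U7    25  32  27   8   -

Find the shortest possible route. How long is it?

00→Z7→N2→E5→U7→00: 7+20+22+8+25 = 82
00→Z7→N2→U7→E5→00: 7+20+27+8+17 = 79
00→Z7→E5→N2→U7→00: 7+24+22+27+25 = 105
00→Z7→E5→U7→N2→00: 7+24+8+27+13 = 79
00→Z7→U7→N2→E5→00: 7+32+27+22+17 = 105
00→Z7→U7→E5→N2→00: 7+32+8+22+13 = 82
00→N2→Z7→E5→U7→00: 13+20+24+8+25 = 90
00→N2→Z7→U7→E5→00: 13+20+32+8+17 = 90
00→N2→E5→Z7→U7→00: 13+22+24+32+25 = 116
00→N2→U7→Z7→E5→00: 13+27+32+24+17 = 113
00→E5→Z7→N2→U7→00: 17+24+20+27+25 = 113
00→E5→N2→Z7→U7→00: 17+22+20+32+25 = 116
The minimum is 79.
One optimal route: 00 → Z7 → N2 → U7 → E5 → 00 (or its reverse).

Minimum total distance: 79 km.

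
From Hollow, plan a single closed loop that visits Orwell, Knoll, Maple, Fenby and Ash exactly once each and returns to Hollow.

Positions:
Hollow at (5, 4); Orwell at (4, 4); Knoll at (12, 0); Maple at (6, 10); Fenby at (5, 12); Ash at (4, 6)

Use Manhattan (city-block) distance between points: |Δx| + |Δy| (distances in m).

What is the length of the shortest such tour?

Minimum total distance: 40 m.

There are 60 distinct closed tours to check (reversals are equivalent).
Hollow → Orwell → Knoll → Maple → Fenby → Ash → Hollow: 1+12+16+3+7+3 = 42
Hollow → Orwell → Knoll → Maple → Ash → Fenby → Hollow: 1+12+16+6+7+8 = 50
Hollow → Orwell → Knoll → Fenby → Maple → Ash → Hollow: 1+12+19+3+6+3 = 44
Hollow → Orwell → Knoll → Fenby → Ash → Maple → Hollow: 1+12+19+7+6+7 = 52
Hollow → Orwell → Knoll → Ash → Maple → Fenby → Hollow: 1+12+14+6+3+8 = 44
Hollow → Orwell → Knoll → Ash → Fenby → Maple → Hollow: 1+12+14+7+3+7 = 44
Hollow → Orwell → Maple → Knoll → Fenby → Ash → Hollow: 1+8+16+19+7+3 = 54
Hollow → Orwell → Maple → Knoll → Ash → Fenby → Hollow: 1+8+16+14+7+8 = 54
Hollow → Orwell → Maple → Fenby → Knoll → Ash → Hollow: 1+8+3+19+14+3 = 48
Hollow → Orwell → Maple → Fenby → Ash → Knoll → Hollow: 1+8+3+7+14+11 = 44
Hollow → Orwell → Maple → Ash → Knoll → Fenby → Hollow: 1+8+6+14+19+8 = 56
Hollow → Orwell → Maple → Ash → Fenby → Knoll → Hollow: 1+8+6+7+19+11 = 52
Hollow → Orwell → Fenby → Knoll → Maple → Ash → Hollow: 1+9+19+16+6+3 = 54
Hollow → Orwell → Fenby → Knoll → Ash → Maple → Hollow: 1+9+19+14+6+7 = 56
… (46 more)
Hollow → Orwell → Ash → Fenby → Maple → Knoll → Hollow: 1+2+7+3+16+11 = 40  ← best
The minimum is 40.
One optimal route: Hollow → Orwell → Ash → Fenby → Maple → Knoll → Hollow (or its reverse).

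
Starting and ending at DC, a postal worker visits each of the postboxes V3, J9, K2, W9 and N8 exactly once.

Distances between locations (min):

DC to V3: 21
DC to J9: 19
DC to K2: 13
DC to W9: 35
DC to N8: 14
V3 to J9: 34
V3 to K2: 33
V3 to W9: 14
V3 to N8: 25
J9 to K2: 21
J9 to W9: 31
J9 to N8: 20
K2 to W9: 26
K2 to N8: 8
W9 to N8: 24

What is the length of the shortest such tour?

107 min — the shortest possible round trip.

DC→V3→J9→K2→W9→N8→DC: 21+34+21+26+24+14 = 140
DC→V3→J9→K2→N8→W9→DC: 21+34+21+8+24+35 = 143
DC→V3→J9→W9→K2→N8→DC: 21+34+31+26+8+14 = 134
DC→V3→J9→W9→N8→K2→DC: 21+34+31+24+8+13 = 131
DC→V3→J9→N8→K2→W9→DC: 21+34+20+8+26+35 = 144
DC→V3→J9→N8→W9→K2→DC: 21+34+20+24+26+13 = 138
DC→V3→K2→J9→W9→N8→DC: 21+33+21+31+24+14 = 144
DC→V3→K2→J9→N8→W9→DC: 21+33+21+20+24+35 = 154
DC→V3→K2→W9→J9→N8→DC: 21+33+26+31+20+14 = 145
DC→V3→K2→W9→N8→J9→DC: 21+33+26+24+20+19 = 143
DC→V3→K2→N8→J9→W9→DC: 21+33+8+20+31+35 = 148
DC→V3→K2→N8→W9→J9→DC: 21+33+8+24+31+19 = 136
DC→V3→W9→J9→K2→N8→DC: 21+14+31+21+8+14 = 109
DC→V3→W9→J9→N8→K2→DC: 21+14+31+20+8+13 = 107
… (46 more)
The minimum is 107.
One optimal route: DC → V3 → W9 → J9 → N8 → K2 → DC (or its reverse).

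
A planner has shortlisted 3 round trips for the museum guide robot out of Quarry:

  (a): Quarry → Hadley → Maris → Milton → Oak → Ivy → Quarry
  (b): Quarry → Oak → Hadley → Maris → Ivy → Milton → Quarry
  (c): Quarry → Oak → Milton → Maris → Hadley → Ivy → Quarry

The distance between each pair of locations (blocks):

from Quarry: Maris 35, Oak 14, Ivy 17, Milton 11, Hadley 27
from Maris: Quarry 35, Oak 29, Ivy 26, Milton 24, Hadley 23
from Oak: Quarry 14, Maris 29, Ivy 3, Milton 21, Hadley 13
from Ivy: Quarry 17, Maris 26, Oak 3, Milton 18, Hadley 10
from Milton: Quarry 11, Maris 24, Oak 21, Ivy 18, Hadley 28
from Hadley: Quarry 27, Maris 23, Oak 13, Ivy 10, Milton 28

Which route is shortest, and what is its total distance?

(a): 27 + 23 + 24 + 21 + 3 + 17 = 115
(b): 14 + 13 + 23 + 26 + 18 + 11 = 105
(c): 14 + 21 + 24 + 23 + 10 + 17 = 109

Shortest is (b), total 105 blocks.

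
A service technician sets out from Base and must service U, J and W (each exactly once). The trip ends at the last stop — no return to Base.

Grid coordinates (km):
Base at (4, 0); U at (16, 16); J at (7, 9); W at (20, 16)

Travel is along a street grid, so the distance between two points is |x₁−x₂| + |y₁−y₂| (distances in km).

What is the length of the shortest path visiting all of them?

Shortest open route: 32 km.

There are 3! = 6 possible orderings.
Base - U - J - W: 28+16+20 = 64
Base - U - W - J: 28+4+20 = 52
Base - J - U - W: 12+16+4 = 32
Base - J - W - U: 12+20+4 = 36
Base - W - U - J: 32+4+16 = 52
Base - W - J - U: 32+20+16 = 68
The minimum is 32.
One shortest path: Base → J → U → W.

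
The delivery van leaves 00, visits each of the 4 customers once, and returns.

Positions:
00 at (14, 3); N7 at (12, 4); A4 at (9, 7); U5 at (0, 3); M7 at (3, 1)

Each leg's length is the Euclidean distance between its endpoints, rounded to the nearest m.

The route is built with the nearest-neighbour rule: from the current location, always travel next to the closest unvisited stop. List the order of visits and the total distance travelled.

From 00: distances to unvisited — N7=2, A4=6, M7=11, U5=14. Nearest is N7 (2).
From N7: distances to unvisited — A4=4, M7=9, U5=12. Nearest is A4 (4).
From A4: distances to unvisited — M7=8, U5=10. Nearest is M7 (8).
From M7: distances to unvisited — U5=4. Nearest is U5 (4).
Return U5→00: 14.
Total = 2 + 4 + 8 + 4 + 14 = 32.

Total distance 32 m via the nearest-neighbour route 00 → N7 → A4 → M7 → U5 → 00.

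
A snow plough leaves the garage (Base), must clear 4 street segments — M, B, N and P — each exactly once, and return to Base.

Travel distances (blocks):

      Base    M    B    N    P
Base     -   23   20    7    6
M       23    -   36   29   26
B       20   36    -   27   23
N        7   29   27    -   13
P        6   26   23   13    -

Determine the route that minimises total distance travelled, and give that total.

101 blocks — the shortest possible round trip.

Base→M→B→N→P→Base: 23+36+27+13+6 = 105
Base→M→B→P→N→Base: 23+36+23+13+7 = 102
Base→M→N→B→P→Base: 23+29+27+23+6 = 108
Base→M→N→P→B→Base: 23+29+13+23+20 = 108
Base→M→P→B→N→Base: 23+26+23+27+7 = 106
Base→M→P→N→B→Base: 23+26+13+27+20 = 109
Base→B→M→N→P→Base: 20+36+29+13+6 = 104
Base→B→M→P→N→Base: 20+36+26+13+7 = 102
Base→B→N→M→P→Base: 20+27+29+26+6 = 108
Base→B→P→M→N→Base: 20+23+26+29+7 = 105
Base→N→M→B→P→Base: 7+29+36+23+6 = 101
Base→N→B→M→P→Base: 7+27+36+26+6 = 102
The minimum is 101.
One optimal route: Base → N → M → B → P → Base (or its reverse).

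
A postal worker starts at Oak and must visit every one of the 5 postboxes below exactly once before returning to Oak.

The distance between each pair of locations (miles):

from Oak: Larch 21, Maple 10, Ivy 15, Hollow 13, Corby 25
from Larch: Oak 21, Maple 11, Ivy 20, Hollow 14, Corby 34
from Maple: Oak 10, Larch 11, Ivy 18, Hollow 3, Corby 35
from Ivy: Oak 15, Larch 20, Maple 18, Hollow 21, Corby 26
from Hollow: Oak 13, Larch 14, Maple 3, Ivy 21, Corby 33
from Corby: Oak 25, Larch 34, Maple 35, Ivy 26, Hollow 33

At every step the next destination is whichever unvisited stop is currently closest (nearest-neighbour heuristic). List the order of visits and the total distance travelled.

Nearest-neighbour total = 98 miles; route Oak → Maple → Hollow → Larch → Ivy → Corby → Oak.

At Oak the remaining stops are Maple 10, Hollow 13, Ivy 15, Larch 21, Corby 25; go to Maple.
At Maple the remaining stops are Hollow 3, Larch 11, Ivy 18, Corby 35; go to Hollow.
At Hollow the remaining stops are Larch 14, Ivy 21, Corby 33; go to Larch.
At Larch the remaining stops are Ivy 20, Corby 34; go to Ivy.
At Ivy the remaining stops are Corby 26; go to Corby.
Return Corby→Oak: 25.
Total = 10 + 3 + 14 + 20 + 26 + 25 = 98.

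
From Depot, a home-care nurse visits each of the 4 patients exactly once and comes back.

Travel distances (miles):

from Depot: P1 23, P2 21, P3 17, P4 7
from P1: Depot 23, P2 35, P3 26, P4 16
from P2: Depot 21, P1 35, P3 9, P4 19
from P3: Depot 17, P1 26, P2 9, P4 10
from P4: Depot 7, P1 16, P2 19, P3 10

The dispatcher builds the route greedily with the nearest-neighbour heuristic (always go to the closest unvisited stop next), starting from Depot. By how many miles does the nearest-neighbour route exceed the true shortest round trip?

Depot: P4=7, P3=17, P2=21, P1=23 ⇒ P4
P4: P3=10, P1=16, P2=19 ⇒ P3
P3: P2=9, P1=26 ⇒ P2
P2: P1=35 ⇒ P1
NN route Depot → P4 → P3 → P2 → P1 → Depot costs 84.
Optimal: Depot → P1 → P4 → P3 → P2 → Depot costs 79 (by enumerating all 12 distinct tours).
Excess = 84 − 79 = 5.

The nearest-neighbour route is 5 miles longer than optimal.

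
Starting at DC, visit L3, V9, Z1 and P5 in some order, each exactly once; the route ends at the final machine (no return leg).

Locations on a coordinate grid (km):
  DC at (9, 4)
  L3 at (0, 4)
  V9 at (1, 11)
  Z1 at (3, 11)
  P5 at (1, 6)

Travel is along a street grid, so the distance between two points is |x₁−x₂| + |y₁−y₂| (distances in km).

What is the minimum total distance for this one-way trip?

19 km — the minimum one-way total.

There are 4! = 24 possible orderings.
DC - L3 - V9 - Z1 - P5: 9+8+2+7 = 26
DC - L3 - V9 - P5 - Z1: 9+8+5+7 = 29
DC - L3 - Z1 - V9 - P5: 9+10+2+5 = 26
DC - L3 - Z1 - P5 - V9: 9+10+7+5 = 31
DC - L3 - P5 - V9 - Z1: 9+3+5+2 = 19
DC - L3 - P5 - Z1 - V9: 9+3+7+2 = 21
DC - V9 - L3 - Z1 - P5: 15+8+10+7 = 40
DC - V9 - L3 - P5 - Z1: 15+8+3+7 = 33
DC - V9 - Z1 - L3 - P5: 15+2+10+3 = 30
DC - V9 - Z1 - P5 - L3: 15+2+7+3 = 27
DC - V9 - P5 - L3 - Z1: 15+5+3+10 = 33
DC - V9 - P5 - Z1 - L3: 15+5+7+10 = 37
DC - Z1 - L3 - V9 - P5: 13+10+8+5 = 36
DC - Z1 - L3 - P5 - V9: 13+10+3+5 = 31
… (10 more)
The minimum is 19.
One shortest path: DC → L3 → P5 → V9 → Z1.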